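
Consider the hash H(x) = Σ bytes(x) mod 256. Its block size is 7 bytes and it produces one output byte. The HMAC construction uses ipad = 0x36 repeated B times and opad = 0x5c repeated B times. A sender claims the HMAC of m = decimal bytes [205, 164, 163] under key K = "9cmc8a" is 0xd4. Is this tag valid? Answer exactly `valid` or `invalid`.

Key "9cmc8a" = 39 63 6d 63 38 61 is 6 bytes ≤ B = 7; zero-pad to 7 bytes: K' = 39 63 6d 63 38 61 00.
K' ⊕ ipad = 0f 55 5b 55 0e 57 36; K' ⊕ opad = 65 3f 31 3f 64 3d 5c.
Inner hash: sum = 15+85+91+85+14+87+54+205+164+163 = 963; mod 256 = 195 → c3.
Outer hash (recomputed tag): sum = 101+63+49+63+100+61+92+195 = 724; mod 256 = 212 → d4.
Recomputed tag = d4; claimed = d4 → match.

valid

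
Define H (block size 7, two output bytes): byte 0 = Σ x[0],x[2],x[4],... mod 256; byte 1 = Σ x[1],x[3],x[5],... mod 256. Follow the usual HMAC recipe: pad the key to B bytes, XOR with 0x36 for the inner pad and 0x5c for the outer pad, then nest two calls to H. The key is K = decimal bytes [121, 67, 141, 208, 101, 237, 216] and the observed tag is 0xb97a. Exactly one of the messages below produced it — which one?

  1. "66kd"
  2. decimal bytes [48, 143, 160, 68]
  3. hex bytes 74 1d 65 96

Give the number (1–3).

2

Key decimal bytes [121, 67, 141, 208, 101, 237, 216] = 79 43 8d d0 65 ed d8 is exactly B = 7 bytes: K' = 79 43 8d d0 65 ed d8.
K' ⊕ ipad = 4f 75 bb e6 53 db ee; K' ⊕ opad = 25 1f d1 8c 39 b1 84.
m1: inner = H(4f 75 bb e6 53 db ee 36 36 6b 64) = e5 d7; tag = H(25 1f d1 8c 39 b1 84 e5 d7) = 8a41
m2: inner = H(4f 75 bb e6 53 db ee 30 8f a0 44) = 1e 06; tag = H(25 1f d1 8c 39 b1 84 1e 06) = b97a ← matches
m3: inner = H(4f 75 bb e6 53 db ee 74 1d 65 96) = fe 0f; tag = H(25 1f d1 8c 39 b1 84 fe 0f) = c25a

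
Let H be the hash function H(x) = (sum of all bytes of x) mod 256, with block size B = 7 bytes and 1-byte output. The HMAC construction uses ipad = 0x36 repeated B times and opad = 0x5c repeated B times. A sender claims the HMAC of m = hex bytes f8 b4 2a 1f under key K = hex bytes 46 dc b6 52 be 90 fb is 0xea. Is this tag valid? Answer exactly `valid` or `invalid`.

invalid

Key hex bytes 46 dc b6 52 be 90 fb is exactly B = 7 bytes: K' = 46 dc b6 52 be 90 fb.
K' ⊕ ipad = 70 ea 80 64 88 a6 cd; K' ⊕ opad = 1a 80 ea 0e e2 cc a7.
Inner hash: sum = 112+234+128+100+136+166+205+248+180+42+31 = 1582; mod 256 = 46 → 2e.
Outer hash (recomputed tag): sum = 26+128+234+14+226+204+167+46 = 1045; mod 256 = 21 → 15.
Recomputed tag = 15; claimed = ea → mismatch.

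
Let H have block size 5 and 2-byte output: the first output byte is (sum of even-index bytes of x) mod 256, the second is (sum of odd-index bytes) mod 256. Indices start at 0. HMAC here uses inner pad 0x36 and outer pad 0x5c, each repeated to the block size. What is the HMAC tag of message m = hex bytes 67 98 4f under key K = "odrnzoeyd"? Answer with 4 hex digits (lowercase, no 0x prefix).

Key "odrnzoeyd" = 6f 64 72 6e 7a 6f 65 79 64 is 9 bytes > B = 5, so hash it first: H(key) = 24 ba, then zero-pad to 5 bytes: K' = 24 ba 00 00 00.
K' ⊕ ipad = 12 8c 36 36 36.  K' ⊕ opad = 78 e6 5c 5c 5c.
Inner input = (K'⊕ipad) ∥ m = 12 8c 36 36 36 ∥ 67 98 4f.
Inner hash: even-index sum = 278 mod 256 = 22; odd-index sum = 376 mod 256 = 120 → 16 78.
Outer input = (K'⊕opad) ∥ inner = 78 e6 5c 5c 5c ∥ 16 78.
Outer hash (tag): even-index sum = 424 mod 256 = 168; odd-index sum = 344 mod 256 = 88 → a8 58.

a858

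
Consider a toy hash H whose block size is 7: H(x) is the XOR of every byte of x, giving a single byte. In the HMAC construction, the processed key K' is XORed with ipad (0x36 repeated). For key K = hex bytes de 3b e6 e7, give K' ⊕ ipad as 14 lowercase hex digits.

Key hex bytes de 3b e6 e7 is 4 bytes ≤ B = 7; zero-pad to 7 bytes: K' = de 3b e6 e7 00 00 00.
XOR each byte with 0x36: de⊕36=e8, 3b⊕36=0d, e6⊕36=d0, e7⊕36=d1, 00⊕36=36, 00⊕36=36, 00⊕36=36.

e80dd0d1363636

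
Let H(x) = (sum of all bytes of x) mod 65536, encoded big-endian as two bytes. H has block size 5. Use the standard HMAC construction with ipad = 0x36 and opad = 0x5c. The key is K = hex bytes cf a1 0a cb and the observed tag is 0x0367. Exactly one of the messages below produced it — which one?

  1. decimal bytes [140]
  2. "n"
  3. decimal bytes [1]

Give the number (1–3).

1

Key hex bytes cf a1 0a cb is 4 bytes ≤ B = 5; zero-pad to 5 bytes: K' = cf a1 0a cb 00.
K' ⊕ ipad = f9 97 3c fd 36; K' ⊕ opad = 93 fd 56 97 5c.
m1: inner = H(f9 97 3c fd 36 8c) = 03 8b; tag = H(93 fd 56 97 5c 03 8b) = 0367 ← matches
m2: inner = H(f9 97 3c fd 36 6e) = 03 6d; tag = H(93 fd 56 97 5c 03 6d) = 0349
m3: inner = H(f9 97 3c fd 36 01) = 03 00; tag = H(93 fd 56 97 5c 03 00) = 02dc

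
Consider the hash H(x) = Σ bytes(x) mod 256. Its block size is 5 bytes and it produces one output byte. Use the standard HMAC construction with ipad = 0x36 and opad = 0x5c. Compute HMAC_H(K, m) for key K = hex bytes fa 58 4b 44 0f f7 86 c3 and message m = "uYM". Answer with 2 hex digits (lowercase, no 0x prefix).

Key hex bytes fa 58 4b 44 0f f7 86 c3 is 8 bytes > B = 5, so hash it first: H(key) = 30, then zero-pad to 5 bytes: K' = 30 00 00 00 00.
K' ⊕ ipad = 06 36 36 36 36.  K' ⊕ opad = 6c 5c 5c 5c 5c.
Inner input = (K'⊕ipad) ∥ m = 06 36 36 36 36 ∥ 75 59 4d.
Inner hash: sum = 6+54+54+54+54+117+89+77 = 505; mod 256 = 249 → f9.
Outer input = (K'⊕opad) ∥ inner = 6c 5c 5c 5c 5c ∥ f9.
Outer hash (tag): sum = 108+92+92+92+92+249 = 725; mod 256 = 213 → d5.

d5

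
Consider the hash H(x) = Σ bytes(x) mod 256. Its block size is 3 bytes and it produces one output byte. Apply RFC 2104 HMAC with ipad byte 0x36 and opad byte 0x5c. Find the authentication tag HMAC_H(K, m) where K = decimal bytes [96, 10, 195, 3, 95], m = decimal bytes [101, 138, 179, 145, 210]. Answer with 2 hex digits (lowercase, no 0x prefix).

b5

Key decimal bytes [96, 10, 195, 3, 95] = 60 0a c3 03 5f is 5 bytes > B = 3, so hash it first: H(key) = 8f, then zero-pad to 3 bytes: K' = 8f 00 00.
K' ⊕ ipad = b9 36 36.  K' ⊕ opad = d3 5c 5c.
Inner input = (K'⊕ipad) ∥ m = b9 36 36 ∥ 65 8a b3 91 d2.
Inner hash: sum = 185+54+54+101+138+179+145+210 = 1066; mod 256 = 42 → 2a.
Outer input = (K'⊕opad) ∥ inner = d3 5c 5c ∥ 2a.
Outer hash (tag): sum = 211+92+92+42 = 437; mod 256 = 181 → b5.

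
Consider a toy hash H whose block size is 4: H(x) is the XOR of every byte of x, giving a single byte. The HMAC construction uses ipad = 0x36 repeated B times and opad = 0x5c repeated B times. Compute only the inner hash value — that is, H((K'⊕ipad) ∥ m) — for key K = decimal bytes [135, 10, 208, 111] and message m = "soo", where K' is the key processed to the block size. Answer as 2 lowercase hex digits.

Key decimal bytes [135, 10, 208, 111] = 87 0a d0 6f is exactly B = 4 bytes: K' = 87 0a d0 6f.
K' ⊕ ipad = b1 3c e6 59.
Inner input = b1 3c e6 59 ∥ 73 6f 6f.
Inner hash: XOR b1⊕3c⊕e6⊕59⊕73⊕6f⊕6f = 41.

41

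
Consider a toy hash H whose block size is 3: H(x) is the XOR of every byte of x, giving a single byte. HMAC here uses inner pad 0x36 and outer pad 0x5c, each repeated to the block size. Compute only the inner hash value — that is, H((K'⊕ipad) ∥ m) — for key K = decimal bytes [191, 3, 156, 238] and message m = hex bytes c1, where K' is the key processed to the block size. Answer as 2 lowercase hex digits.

Key decimal bytes [191, 3, 156, 238] = bf 03 9c ee is 4 bytes > B = 3, so hash it first: H(key) = ce, then zero-pad to 3 bytes: K' = ce 00 00.
K' ⊕ ipad = f8 36 36.
Inner input = f8 36 36 ∥ c1.
Inner hash: XOR f8⊕36⊕36⊕c1 = 39.

39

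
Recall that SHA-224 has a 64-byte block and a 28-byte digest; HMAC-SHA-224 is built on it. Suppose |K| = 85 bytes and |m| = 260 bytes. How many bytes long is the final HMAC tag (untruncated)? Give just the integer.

The tag is one SHA-224 digest: 28 bytes.

28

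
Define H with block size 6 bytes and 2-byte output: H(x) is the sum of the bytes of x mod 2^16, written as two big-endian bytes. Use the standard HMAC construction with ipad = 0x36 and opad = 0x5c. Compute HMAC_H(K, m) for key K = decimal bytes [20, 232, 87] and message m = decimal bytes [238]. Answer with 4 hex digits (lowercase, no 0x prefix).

Key decimal bytes [20, 232, 87] = 14 e8 57 is 3 bytes ≤ B = 6; zero-pad to 6 bytes: K' = 14 e8 57 00 00 00.
K' ⊕ ipad = 22 de 61 36 36 36.  K' ⊕ opad = 48 b4 0b 5c 5c 5c.
Inner input = (K'⊕ipad) ∥ m = 22 de 61 36 36 36 ∥ ee.
Inner hash: sum = 34+222+97+54+54+54+238 = 753 → 02 f1.
Outer input = (K'⊕opad) ∥ inner = 48 b4 0b 5c 5c 5c ∥ 02 f1.
Outer hash (tag): sum = 72+180+11+92+92+92+2+241 = 782 → 03 0e.

030e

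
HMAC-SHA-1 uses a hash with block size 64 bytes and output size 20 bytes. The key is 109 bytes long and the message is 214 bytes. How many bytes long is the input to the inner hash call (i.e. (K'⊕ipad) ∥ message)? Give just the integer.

278

Key is 109 > 64 bytes, so it is hashed to 20 bytes then zero-padded to 64: |K'| = 64.
Inner input = (K'⊕ipad) ∥ m → 64 + 214 = 278 bytes.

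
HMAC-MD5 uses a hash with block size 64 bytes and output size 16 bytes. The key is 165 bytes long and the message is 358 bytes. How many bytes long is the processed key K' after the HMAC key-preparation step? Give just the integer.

64

Key is 165 > 64 bytes, so it is hashed to 16 bytes then zero-padded to 64: |K'| = 64.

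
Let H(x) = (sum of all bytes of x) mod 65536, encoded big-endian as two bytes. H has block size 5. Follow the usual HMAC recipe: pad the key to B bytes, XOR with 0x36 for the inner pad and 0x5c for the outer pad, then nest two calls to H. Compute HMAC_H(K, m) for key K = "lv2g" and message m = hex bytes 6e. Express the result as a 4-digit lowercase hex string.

01f3

Key "lv2g" = 6c 76 32 67 is 4 bytes ≤ B = 5; zero-pad to 5 bytes: K' = 6c 76 32 67 00.
K' ⊕ ipad = 5a 40 04 51 36.  K' ⊕ opad = 30 2a 6e 3b 5c.
Inner input = (K'⊕ipad) ∥ m = 5a 40 04 51 36 ∥ 6e.
Inner hash: sum = 90+64+4+81+54+110 = 403 → 01 93.
Outer input = (K'⊕opad) ∥ inner = 30 2a 6e 3b 5c ∥ 01 93.
Outer hash (tag): sum = 48+42+110+59+92+1+147 = 499 → 01 f3.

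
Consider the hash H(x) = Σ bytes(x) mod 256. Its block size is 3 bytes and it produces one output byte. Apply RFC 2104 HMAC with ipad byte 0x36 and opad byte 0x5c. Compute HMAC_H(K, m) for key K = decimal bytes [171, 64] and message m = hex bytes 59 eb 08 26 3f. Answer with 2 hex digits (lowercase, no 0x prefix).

Key decimal bytes [171, 64] = ab 40 is 2 bytes ≤ B = 3; zero-pad to 3 bytes: K' = ab 40 00.
K' ⊕ ipad = 9d 76 36.  K' ⊕ opad = f7 1c 5c.
Inner input = (K'⊕ipad) ∥ m = 9d 76 36 ∥ 59 eb 08 26 3f.
Inner hash: sum = 157+118+54+89+235+8+38+63 = 762; mod 256 = 250 → fa.
Outer input = (K'⊕opad) ∥ inner = f7 1c 5c ∥ fa.
Outer hash (tag): sum = 247+28+92+250 = 617; mod 256 = 105 → 69.

69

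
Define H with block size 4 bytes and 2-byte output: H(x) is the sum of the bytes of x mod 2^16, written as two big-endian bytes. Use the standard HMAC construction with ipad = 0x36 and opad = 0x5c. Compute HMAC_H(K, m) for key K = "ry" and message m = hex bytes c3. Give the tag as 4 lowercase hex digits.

01ce

Key "ry" = 72 79 is 2 bytes ≤ B = 4; zero-pad to 4 bytes: K' = 72 79 00 00.
K' ⊕ ipad = 44 4f 36 36.  K' ⊕ opad = 2e 25 5c 5c.
Inner input = (K'⊕ipad) ∥ m = 44 4f 36 36 ∥ c3.
Inner hash: sum = 68+79+54+54+195 = 450 → 01 c2.
Outer input = (K'⊕opad) ∥ inner = 2e 25 5c 5c ∥ 01 c2.
Outer hash (tag): sum = 46+37+92+92+1+194 = 462 → 01 ce.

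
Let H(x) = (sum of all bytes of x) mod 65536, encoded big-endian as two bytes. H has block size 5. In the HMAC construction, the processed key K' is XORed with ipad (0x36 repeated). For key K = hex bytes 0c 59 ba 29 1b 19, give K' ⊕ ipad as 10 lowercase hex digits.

374a363636

Key hex bytes 0c 59 ba 29 1b 19 is 6 bytes > B = 5, so hash it first: H(key) = 01 7c, then zero-pad to 5 bytes: K' = 01 7c 00 00 00.
XOR each byte with 0x36: 01⊕36=37, 7c⊕36=4a, 00⊕36=36, 00⊕36=36, 00⊕36=36.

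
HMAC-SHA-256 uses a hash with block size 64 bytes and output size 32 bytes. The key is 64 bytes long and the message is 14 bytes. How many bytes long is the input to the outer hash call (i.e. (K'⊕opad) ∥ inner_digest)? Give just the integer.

Key is 64 ≤ 64 bytes, zero-padded: |K'| = 64.
Outer input = (K'⊕opad) ∥ H(inner) → 64 + 32 = 96 bytes.

96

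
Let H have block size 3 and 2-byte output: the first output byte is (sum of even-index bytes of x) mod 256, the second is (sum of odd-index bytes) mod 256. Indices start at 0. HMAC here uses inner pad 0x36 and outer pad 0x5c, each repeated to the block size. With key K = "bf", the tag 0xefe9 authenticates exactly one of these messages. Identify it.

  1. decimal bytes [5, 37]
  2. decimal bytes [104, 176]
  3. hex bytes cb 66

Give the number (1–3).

Key "bf" = 62 66 is 2 bytes ≤ B = 3; zero-pad to 3 bytes: K' = 62 66 00.
K' ⊕ ipad = 54 50 36; K' ⊕ opad = 3e 3a 5c.
m1: inner = H(54 50 36 05 25) = af 55; tag = H(3e 3a 5c af 55) = efe9 ← matches
m2: inner = H(54 50 36 68 b0) = 3a b8; tag = H(3e 3a 5c 3a b8) = 5274
m3: inner = H(54 50 36 cb 66) = f0 1b; tag = H(3e 3a 5c f0 1b) = b52a

1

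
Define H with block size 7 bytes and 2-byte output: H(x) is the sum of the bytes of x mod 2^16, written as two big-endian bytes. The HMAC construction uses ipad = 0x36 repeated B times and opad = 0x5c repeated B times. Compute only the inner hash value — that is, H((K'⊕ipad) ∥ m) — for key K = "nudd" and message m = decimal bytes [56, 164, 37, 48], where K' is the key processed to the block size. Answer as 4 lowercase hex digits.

Key "nudd" = 6e 75 64 64 is 4 bytes ≤ B = 7; zero-pad to 7 bytes: K' = 6e 75 64 64 00 00 00.
K' ⊕ ipad = 58 43 52 52 36 36 36.
Inner input = 58 43 52 52 36 36 36 ∥ 38 a4 25 30.
Inner hash: sum = 88+67+82+82+54+54+54+56+164+37+48 = 786 → 03 12.

0312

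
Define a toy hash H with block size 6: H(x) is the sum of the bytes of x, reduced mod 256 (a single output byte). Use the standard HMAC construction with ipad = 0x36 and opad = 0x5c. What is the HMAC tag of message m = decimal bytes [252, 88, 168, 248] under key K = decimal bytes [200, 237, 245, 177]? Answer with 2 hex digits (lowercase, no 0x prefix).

16

Key decimal bytes [200, 237, 245, 177] = c8 ed f5 b1 is 4 bytes ≤ B = 6; zero-pad to 6 bytes: K' = c8 ed f5 b1 00 00.
K' ⊕ ipad = fe db c3 87 36 36.  K' ⊕ opad = 94 b1 a9 ed 5c 5c.
Inner input = (K'⊕ipad) ∥ m = fe db c3 87 36 36 ∥ fc 58 a8 f8.
Inner hash: sum = 254+219+195+135+54+54+252+88+168+248 = 1667; mod 256 = 131 → 83.
Outer input = (K'⊕opad) ∥ inner = 94 b1 a9 ed 5c 5c ∥ 83.
Outer hash (tag): sum = 148+177+169+237+92+92+131 = 1046; mod 256 = 22 → 16.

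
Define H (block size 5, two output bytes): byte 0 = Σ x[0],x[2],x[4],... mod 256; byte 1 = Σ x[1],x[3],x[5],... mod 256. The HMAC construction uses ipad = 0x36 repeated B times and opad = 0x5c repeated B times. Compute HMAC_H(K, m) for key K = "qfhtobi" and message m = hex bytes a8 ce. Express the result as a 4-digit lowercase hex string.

8d7d

Key "qfhtobi" = 71 66 68 74 6f 62 69 is 7 bytes > B = 5, so hash it first: H(key) = b1 3c, then zero-pad to 5 bytes: K' = b1 3c 00 00 00.
K' ⊕ ipad = 87 0a 36 36 36.  K' ⊕ opad = ed 60 5c 5c 5c.
Inner input = (K'⊕ipad) ∥ m = 87 0a 36 36 36 ∥ a8 ce.
Inner hash: even-index sum = 449 mod 256 = 193; odd-index sum = 232 mod 256 = 232 → c1 e8.
Outer input = (K'⊕opad) ∥ inner = ed 60 5c 5c 5c ∥ c1 e8.
Outer hash (tag): even-index sum = 653 mod 256 = 141; odd-index sum = 381 mod 256 = 125 → 8d 7d.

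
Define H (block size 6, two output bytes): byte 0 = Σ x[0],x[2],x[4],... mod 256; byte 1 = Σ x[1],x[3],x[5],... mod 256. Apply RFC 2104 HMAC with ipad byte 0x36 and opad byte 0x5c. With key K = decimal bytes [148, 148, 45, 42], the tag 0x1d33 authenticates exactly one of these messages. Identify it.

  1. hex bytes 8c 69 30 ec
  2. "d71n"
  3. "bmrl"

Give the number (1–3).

Key decimal bytes [148, 148, 45, 42] = 94 94 2d 2a is 4 bytes ≤ B = 6; zero-pad to 6 bytes: K' = 94 94 2d 2a 00 00.
K' ⊕ ipad = a2 a2 1b 1c 36 36; K' ⊕ opad = c8 c8 71 76 5c 5c.
m1: inner = H(a2 a2 1b 1c 36 36 8c 69 30 ec) = af 49; tag = H(c8 c8 71 76 5c 5c af 49) = 44e3
m2: inner = H(a2 a2 1b 1c 36 36 64 37 31 6e) = 88 99; tag = H(c8 c8 71 76 5c 5c 88 99) = 1d33 ← matches
m3: inner = H(a2 a2 1b 1c 36 36 62 6d 72 6c) = c7 cd; tag = H(c8 c8 71 76 5c 5c c7 cd) = 5c67

2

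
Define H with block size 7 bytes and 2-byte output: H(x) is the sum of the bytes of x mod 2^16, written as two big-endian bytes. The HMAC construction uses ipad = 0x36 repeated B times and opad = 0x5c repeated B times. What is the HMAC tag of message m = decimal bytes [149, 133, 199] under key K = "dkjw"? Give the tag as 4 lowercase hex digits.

02b6

Key "dkjw" = 64 6b 6a 77 is 4 bytes ≤ B = 7; zero-pad to 7 bytes: K' = 64 6b 6a 77 00 00 00.
K' ⊕ ipad = 52 5d 5c 41 36 36 36.  K' ⊕ opad = 38 37 36 2b 5c 5c 5c.
Inner input = (K'⊕ipad) ∥ m = 52 5d 5c 41 36 36 36 ∥ 95 85 c7.
Inner hash: sum = 82+93+92+65+54+54+54+149+133+199 = 975 → 03 cf.
Outer input = (K'⊕opad) ∥ inner = 38 37 36 2b 5c 5c 5c ∥ 03 cf.
Outer hash (tag): sum = 56+55+54+43+92+92+92+3+207 = 694 → 02 b6.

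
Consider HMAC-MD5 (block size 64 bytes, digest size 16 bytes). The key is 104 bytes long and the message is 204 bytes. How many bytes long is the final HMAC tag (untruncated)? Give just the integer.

The tag is one MD5 digest: 16 bytes.

16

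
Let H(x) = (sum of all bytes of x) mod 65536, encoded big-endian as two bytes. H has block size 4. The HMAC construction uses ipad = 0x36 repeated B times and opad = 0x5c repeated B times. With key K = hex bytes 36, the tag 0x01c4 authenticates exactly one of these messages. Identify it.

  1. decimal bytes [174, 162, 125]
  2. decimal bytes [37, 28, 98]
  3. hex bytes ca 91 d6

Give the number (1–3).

Key hex bytes 36 is 1 byte ≤ B = 4; zero-pad to 4 bytes: K' = 36 00 00 00.
K' ⊕ ipad = 00 36 36 36; K' ⊕ opad = 6a 5c 5c 5c.
m1: inner = H(00 36 36 36 ae a2 7d) = 02 6f; tag = H(6a 5c 5c 5c 02 6f) = 01ef
m2: inner = H(00 36 36 36 25 1c 62) = 01 45; tag = H(6a 5c 5c 5c 01 45) = 01c4 ← matches
m3: inner = H(00 36 36 36 ca 91 d6) = 02 d3; tag = H(6a 5c 5c 5c 02 d3) = 0253

2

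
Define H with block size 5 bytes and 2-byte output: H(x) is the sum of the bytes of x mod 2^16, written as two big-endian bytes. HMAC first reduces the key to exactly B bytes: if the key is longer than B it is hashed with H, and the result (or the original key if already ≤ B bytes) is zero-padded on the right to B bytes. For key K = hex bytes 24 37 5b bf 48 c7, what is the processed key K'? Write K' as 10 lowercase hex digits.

|K| = 6 > B = 5, so first hash the key.
H(K): sum = 36+55+91+191+72+199 = 644 → 02 84.
Zero-pad H(K) = 02 84 to 5 bytes: K' = 02 84 00 00 00.

0284000000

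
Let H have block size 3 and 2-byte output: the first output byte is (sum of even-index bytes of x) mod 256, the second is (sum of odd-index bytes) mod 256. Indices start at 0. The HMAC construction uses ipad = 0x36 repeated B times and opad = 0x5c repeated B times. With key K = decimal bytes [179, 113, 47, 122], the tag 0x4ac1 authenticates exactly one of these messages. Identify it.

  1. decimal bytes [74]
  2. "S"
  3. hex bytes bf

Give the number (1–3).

Key decimal bytes [179, 113, 47, 122] = b3 71 2f 7a is 4 bytes > B = 3, so hash it first: H(key) = e2 eb, then zero-pad to 3 bytes: K' = e2 eb 00.
K' ⊕ ipad = d4 dd 36; K' ⊕ opad = be b7 5c.
m1: inner = H(d4 dd 36 4a) = 0a 27; tag = H(be b7 5c 0a 27) = 41c1
m2: inner = H(d4 dd 36 53) = 0a 30; tag = H(be b7 5c 0a 30) = 4ac1 ← matches
m3: inner = H(d4 dd 36 bf) = 0a 9c; tag = H(be b7 5c 0a 9c) = b6c1

2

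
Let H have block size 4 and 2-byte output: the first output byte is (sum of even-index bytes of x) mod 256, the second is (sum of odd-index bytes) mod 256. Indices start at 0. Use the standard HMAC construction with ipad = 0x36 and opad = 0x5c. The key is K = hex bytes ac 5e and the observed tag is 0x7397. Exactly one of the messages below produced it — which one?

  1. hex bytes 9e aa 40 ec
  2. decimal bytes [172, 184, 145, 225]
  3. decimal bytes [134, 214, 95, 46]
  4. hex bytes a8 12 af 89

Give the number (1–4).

Key hex bytes ac 5e is 2 bytes ≤ B = 4; zero-pad to 4 bytes: K' = ac 5e 00 00.
K' ⊕ ipad = 9a 68 36 36; K' ⊕ opad = f0 02 5c 5c.
m1: inner = H(9a 68 36 36 9e aa 40 ec) = ae 34; tag = H(f0 02 5c 5c ae 34) = fa92
m2: inner = H(9a 68 36 36 ac b8 91 e1) = 0d 37; tag = H(f0 02 5c 5c 0d 37) = 5995
m3: inner = H(9a 68 36 36 86 d6 5f 2e) = b5 a2; tag = H(f0 02 5c 5c b5 a2) = 0100
m4: inner = H(9a 68 36 36 a8 12 af 89) = 27 39; tag = H(f0 02 5c 5c 27 39) = 7397 ← matches

4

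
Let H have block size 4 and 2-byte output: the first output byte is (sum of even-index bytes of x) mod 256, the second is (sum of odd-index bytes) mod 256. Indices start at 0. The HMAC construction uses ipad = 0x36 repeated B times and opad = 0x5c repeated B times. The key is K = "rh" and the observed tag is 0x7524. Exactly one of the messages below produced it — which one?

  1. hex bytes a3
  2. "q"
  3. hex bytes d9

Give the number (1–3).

Key "rh" = 72 68 is 2 bytes ≤ B = 4; zero-pad to 4 bytes: K' = 72 68 00 00.
K' ⊕ ipad = 44 5e 36 36; K' ⊕ opad = 2e 34 5c 5c.
m1: inner = H(44 5e 36 36 a3) = 1d 94; tag = H(2e 34 5c 5c 1d 94) = a724
m2: inner = H(44 5e 36 36 71) = eb 94; tag = H(2e 34 5c 5c eb 94) = 7524 ← matches
m3: inner = H(44 5e 36 36 d9) = 53 94; tag = H(2e 34 5c 5c 53 94) = dd24

2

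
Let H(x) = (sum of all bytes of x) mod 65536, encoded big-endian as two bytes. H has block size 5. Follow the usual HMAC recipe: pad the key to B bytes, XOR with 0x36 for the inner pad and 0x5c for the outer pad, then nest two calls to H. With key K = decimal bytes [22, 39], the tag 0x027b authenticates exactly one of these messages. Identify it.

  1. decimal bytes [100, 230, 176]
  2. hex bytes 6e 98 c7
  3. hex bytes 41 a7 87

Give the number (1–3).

2

Key decimal bytes [22, 39] = 16 27 is 2 bytes ≤ B = 5; zero-pad to 5 bytes: K' = 16 27 00 00 00.
K' ⊕ ipad = 20 11 36 36 36; K' ⊕ opad = 4a 7b 5c 5c 5c.
m1: inner = H(20 11 36 36 36 64 e6 b0) = 02 cd; tag = H(4a 7b 5c 5c 5c 02 cd) = 02a8
m2: inner = H(20 11 36 36 36 6e 98 c7) = 02 a0; tag = H(4a 7b 5c 5c 5c 02 a0) = 027b ← matches
m3: inner = H(20 11 36 36 36 41 a7 87) = 02 42; tag = H(4a 7b 5c 5c 5c 02 42) = 021d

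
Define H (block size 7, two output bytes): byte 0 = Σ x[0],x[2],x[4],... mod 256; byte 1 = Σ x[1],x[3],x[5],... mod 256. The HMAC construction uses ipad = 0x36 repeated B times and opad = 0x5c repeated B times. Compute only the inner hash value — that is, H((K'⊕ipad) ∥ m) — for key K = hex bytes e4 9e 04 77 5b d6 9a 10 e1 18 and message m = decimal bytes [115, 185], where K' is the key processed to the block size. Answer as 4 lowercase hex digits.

e304

Key hex bytes e4 9e 04 77 5b d6 9a 10 e1 18 is 10 bytes > B = 7, so hash it first: H(key) = be 13, then zero-pad to 7 bytes: K' = be 13 00 00 00 00 00.
K' ⊕ ipad = 88 25 36 36 36 36 36.
Inner input = 88 25 36 36 36 36 36 ∥ 73 b9.
Inner hash: even-index sum = 483 mod 256 = 227; odd-index sum = 260 mod 256 = 4 → e3 04.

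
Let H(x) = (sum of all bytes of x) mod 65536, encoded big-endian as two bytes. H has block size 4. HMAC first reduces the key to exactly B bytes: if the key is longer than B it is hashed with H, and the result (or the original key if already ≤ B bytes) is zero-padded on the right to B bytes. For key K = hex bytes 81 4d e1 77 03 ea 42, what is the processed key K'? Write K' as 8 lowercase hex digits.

03550000

|K| = 7 > B = 4, so first hash the key.
H(K): sum = 129+77+225+119+3+234+66 = 853 → 03 55.
Zero-pad H(K) = 03 55 to 4 bytes: K' = 03 55 00 00.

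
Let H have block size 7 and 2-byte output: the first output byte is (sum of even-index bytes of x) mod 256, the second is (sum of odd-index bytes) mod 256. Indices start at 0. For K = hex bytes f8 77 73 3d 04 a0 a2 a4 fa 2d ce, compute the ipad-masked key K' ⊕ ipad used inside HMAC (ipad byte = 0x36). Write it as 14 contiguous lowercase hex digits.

ef133636363636

Key hex bytes f8 77 73 3d 04 a0 a2 a4 fa 2d ce is 11 bytes > B = 7, so hash it first: H(key) = d9 25, then zero-pad to 7 bytes: K' = d9 25 00 00 00 00 00.
XOR each byte with 0x36: d9⊕36=ef, 25⊕36=13, 00⊕36=36, 00⊕36=36, 00⊕36=36, 00⊕36=36, 00⊕36=36.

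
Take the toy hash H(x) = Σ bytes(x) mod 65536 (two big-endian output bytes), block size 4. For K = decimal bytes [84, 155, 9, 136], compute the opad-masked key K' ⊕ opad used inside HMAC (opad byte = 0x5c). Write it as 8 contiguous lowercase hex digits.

Key decimal bytes [84, 155, 9, 136] = 54 9b 09 88 is exactly B = 4 bytes: K' = 54 9b 09 88.
XOR each byte with 0x5c: 54⊕5c=08, 9b⊕5c=c7, 09⊕5c=55, 88⊕5c=d4.

08c755d4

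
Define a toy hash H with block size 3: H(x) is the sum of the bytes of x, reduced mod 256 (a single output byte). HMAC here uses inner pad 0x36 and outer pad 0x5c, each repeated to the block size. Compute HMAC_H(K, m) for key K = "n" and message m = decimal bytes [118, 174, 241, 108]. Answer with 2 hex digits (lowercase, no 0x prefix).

2f

Key "n" = 6e is 1 byte ≤ B = 3; zero-pad to 3 bytes: K' = 6e 00 00.
K' ⊕ ipad = 58 36 36.  K' ⊕ opad = 32 5c 5c.
Inner input = (K'⊕ipad) ∥ m = 58 36 36 ∥ 76 ae f1 6c.
Inner hash: sum = 88+54+54+118+174+241+108 = 837; mod 256 = 69 → 45.
Outer input = (K'⊕opad) ∥ inner = 32 5c 5c ∥ 45.
Outer hash (tag): sum = 50+92+92+69 = 303; mod 256 = 47 → 2f.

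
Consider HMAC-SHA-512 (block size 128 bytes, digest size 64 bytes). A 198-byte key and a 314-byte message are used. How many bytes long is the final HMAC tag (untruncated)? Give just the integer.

64

The tag is one SHA-512 digest: 64 bytes.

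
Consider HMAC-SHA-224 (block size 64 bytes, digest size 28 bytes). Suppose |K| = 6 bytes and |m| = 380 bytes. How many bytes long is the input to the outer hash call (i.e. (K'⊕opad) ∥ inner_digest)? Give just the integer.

92

Key is 6 ≤ 64 bytes, zero-padded: |K'| = 64.
Outer input = (K'⊕opad) ∥ H(inner) → 64 + 28 = 92 bytes.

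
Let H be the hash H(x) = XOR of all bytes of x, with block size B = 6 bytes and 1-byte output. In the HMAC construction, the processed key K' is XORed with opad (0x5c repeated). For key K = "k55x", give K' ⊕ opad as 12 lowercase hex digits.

Key "k55x" = 6b 35 35 78 is 4 bytes ≤ B = 6; zero-pad to 6 bytes: K' = 6b 35 35 78 00 00.
XOR each byte with 0x5c: 6b⊕5c=37, 35⊕5c=69, 35⊕5c=69, 78⊕5c=24, 00⊕5c=5c, 00⊕5c=5c.

376969245c5c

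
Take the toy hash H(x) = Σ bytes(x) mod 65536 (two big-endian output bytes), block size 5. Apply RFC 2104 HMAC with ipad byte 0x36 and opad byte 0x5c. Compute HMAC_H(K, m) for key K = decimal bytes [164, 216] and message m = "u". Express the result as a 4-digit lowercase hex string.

0329

Key decimal bytes [164, 216] = a4 d8 is 2 bytes ≤ B = 5; zero-pad to 5 bytes: K' = a4 d8 00 00 00.
K' ⊕ ipad = 92 ee 36 36 36.  K' ⊕ opad = f8 84 5c 5c 5c.
Inner input = (K'⊕ipad) ∥ m = 92 ee 36 36 36 ∥ 75.
Inner hash: sum = 146+238+54+54+54+117 = 663 → 02 97.
Outer input = (K'⊕opad) ∥ inner = f8 84 5c 5c 5c ∥ 02 97.
Outer hash (tag): sum = 248+132+92+92+92+2+151 = 809 → 03 29.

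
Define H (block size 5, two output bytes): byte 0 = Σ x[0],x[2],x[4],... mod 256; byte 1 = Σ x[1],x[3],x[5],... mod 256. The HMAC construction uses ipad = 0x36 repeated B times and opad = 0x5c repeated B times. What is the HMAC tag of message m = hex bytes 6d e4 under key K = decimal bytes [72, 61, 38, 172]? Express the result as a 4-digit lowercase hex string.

fcf9

Key decimal bytes [72, 61, 38, 172] = 48 3d 26 ac is 4 bytes ≤ B = 5; zero-pad to 5 bytes: K' = 48 3d 26 ac 00.
K' ⊕ ipad = 7e 0b 10 9a 36.  K' ⊕ opad = 14 61 7a f0 5c.
Inner input = (K'⊕ipad) ∥ m = 7e 0b 10 9a 36 ∥ 6d e4.
Inner hash: even-index sum = 424 mod 256 = 168; odd-index sum = 274 mod 256 = 18 → a8 12.
Outer input = (K'⊕opad) ∥ inner = 14 61 7a f0 5c ∥ a8 12.
Outer hash (tag): even-index sum = 252 mod 256 = 252; odd-index sum = 505 mod 256 = 249 → fc f9.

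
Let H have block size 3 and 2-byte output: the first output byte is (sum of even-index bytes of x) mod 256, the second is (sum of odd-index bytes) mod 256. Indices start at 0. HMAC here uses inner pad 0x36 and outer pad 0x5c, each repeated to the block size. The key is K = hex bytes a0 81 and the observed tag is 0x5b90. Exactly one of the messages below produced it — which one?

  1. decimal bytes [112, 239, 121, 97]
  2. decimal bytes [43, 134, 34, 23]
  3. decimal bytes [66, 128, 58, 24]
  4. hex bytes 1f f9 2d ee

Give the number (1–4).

Key hex bytes a0 81 is 2 bytes ≤ B = 3; zero-pad to 3 bytes: K' = a0 81 00.
K' ⊕ ipad = 96 b7 36; K' ⊕ opad = fc dd 5c.
m1: inner = H(96 b7 36 70 ef 79 61) = 1c a0; tag = H(fc dd 5c 1c a0) = f8f9
m2: inner = H(96 b7 36 2b 86 22 17) = 69 04; tag = H(fc dd 5c 69 04) = 5c46
m3: inner = H(96 b7 36 42 80 3a 18) = 64 33; tag = H(fc dd 5c 64 33) = 8b41
m4: inner = H(96 b7 36 1f f9 2d ee) = b3 03; tag = H(fc dd 5c b3 03) = 5b90 ← matches

4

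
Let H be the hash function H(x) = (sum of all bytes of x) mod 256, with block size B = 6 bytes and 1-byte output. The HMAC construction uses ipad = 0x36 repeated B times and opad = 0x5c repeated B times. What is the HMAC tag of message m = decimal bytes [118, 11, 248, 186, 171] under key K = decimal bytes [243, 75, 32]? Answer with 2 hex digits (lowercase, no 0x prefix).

2e

Key decimal bytes [243, 75, 32] = f3 4b 20 is 3 bytes ≤ B = 6; zero-pad to 6 bytes: K' = f3 4b 20 00 00 00.
K' ⊕ ipad = c5 7d 16 36 36 36.  K' ⊕ opad = af 17 7c 5c 5c 5c.
Inner input = (K'⊕ipad) ∥ m = c5 7d 16 36 36 36 ∥ 76 0b f8 ba ab.
Inner hash: sum = 197+125+22+54+54+54+118+11+248+186+171 = 1240; mod 256 = 216 → d8.
Outer input = (K'⊕opad) ∥ inner = af 17 7c 5c 5c 5c ∥ d8.
Outer hash (tag): sum = 175+23+124+92+92+92+216 = 814; mod 256 = 46 → 2e.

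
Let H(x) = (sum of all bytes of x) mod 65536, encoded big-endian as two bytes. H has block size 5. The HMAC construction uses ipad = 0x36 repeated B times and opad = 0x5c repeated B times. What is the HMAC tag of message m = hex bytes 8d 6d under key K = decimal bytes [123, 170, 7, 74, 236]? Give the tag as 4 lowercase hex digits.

02ab

Key decimal bytes [123, 170, 7, 74, 236] = 7b aa 07 4a ec is exactly B = 5 bytes: K' = 7b aa 07 4a ec.
K' ⊕ ipad = 4d 9c 31 7c da.  K' ⊕ opad = 27 f6 5b 16 b0.
Inner input = (K'⊕ipad) ∥ m = 4d 9c 31 7c da ∥ 8d 6d.
Inner hash: sum = 77+156+49+124+218+141+109 = 874 → 03 6a.
Outer input = (K'⊕opad) ∥ inner = 27 f6 5b 16 b0 ∥ 03 6a.
Outer hash (tag): sum = 39+246+91+22+176+3+106 = 683 → 02 ab.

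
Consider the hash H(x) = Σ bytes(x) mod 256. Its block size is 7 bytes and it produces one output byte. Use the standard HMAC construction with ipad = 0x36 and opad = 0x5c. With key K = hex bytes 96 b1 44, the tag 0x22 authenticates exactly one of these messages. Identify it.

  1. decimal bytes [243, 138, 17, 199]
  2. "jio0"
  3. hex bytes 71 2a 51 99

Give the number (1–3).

Key hex bytes 96 b1 44 is 3 bytes ≤ B = 7; zero-pad to 7 bytes: K' = 96 b1 44 00 00 00 00.
K' ⊕ ipad = a0 87 72 36 36 36 36; K' ⊕ opad = ca ed 18 5c 5c 5c 5c.
m1: inner = H(a0 87 72 36 36 36 36 f3 8a 11 c7) = c6; tag = H(ca ed 18 5c 5c 5c 5c c6) = 05
m2: inner = H(a0 87 72 36 36 36 36 6a 69 6f 30) = e3; tag = H(ca ed 18 5c 5c 5c 5c e3) = 22 ← matches
m3: inner = H(a0 87 72 36 36 36 36 71 2a 51 99) = f6; tag = H(ca ed 18 5c 5c 5c 5c f6) = 35

2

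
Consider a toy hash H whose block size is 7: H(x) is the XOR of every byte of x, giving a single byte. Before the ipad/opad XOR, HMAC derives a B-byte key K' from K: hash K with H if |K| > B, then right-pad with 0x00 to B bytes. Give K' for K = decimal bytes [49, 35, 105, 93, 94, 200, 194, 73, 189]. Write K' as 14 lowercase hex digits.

86000000000000

|K| = 9 > B = 7, so first hash the key.
H(K): XOR 31⊕23⊕69⊕5d⊕5e⊕c8⊕c2⊕49⊕bd = 86.
Zero-pad H(K) = 86 to 7 bytes: K' = 86 00 00 00 00 00 00.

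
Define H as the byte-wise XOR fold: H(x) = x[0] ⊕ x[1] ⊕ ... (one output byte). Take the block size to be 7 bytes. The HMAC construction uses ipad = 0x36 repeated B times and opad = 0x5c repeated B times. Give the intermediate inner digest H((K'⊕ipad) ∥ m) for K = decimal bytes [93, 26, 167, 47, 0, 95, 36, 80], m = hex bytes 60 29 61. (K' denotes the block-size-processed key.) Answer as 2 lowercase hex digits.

Key decimal bytes [93, 26, 167, 47, 0, 95, 36, 80] = 5d 1a a7 2f 00 5f 24 50 is 8 bytes > B = 7, so hash it first: H(key) = e4, then zero-pad to 7 bytes: K' = e4 00 00 00 00 00 00.
K' ⊕ ipad = d2 36 36 36 36 36 36.
Inner input = d2 36 36 36 36 36 36 ∥ 60 29 61.
Inner hash: XOR d2⊕36⊕36⊕36⊕36⊕36⊕36⊕60⊕29⊕61 = fa.

fa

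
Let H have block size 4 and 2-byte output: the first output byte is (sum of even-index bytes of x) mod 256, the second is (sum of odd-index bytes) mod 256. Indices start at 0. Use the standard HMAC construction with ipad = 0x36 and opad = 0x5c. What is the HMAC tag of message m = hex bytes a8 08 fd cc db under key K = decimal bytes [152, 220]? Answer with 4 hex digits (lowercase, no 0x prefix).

84d0

Key decimal bytes [152, 220] = 98 dc is 2 bytes ≤ B = 4; zero-pad to 4 bytes: K' = 98 dc 00 00.
K' ⊕ ipad = ae ea 36 36.  K' ⊕ opad = c4 80 5c 5c.
Inner input = (K'⊕ipad) ∥ m = ae ea 36 36 ∥ a8 08 fd cc db.
Inner hash: even-index sum = 868 mod 256 = 100; odd-index sum = 500 mod 256 = 244 → 64 f4.
Outer input = (K'⊕opad) ∥ inner = c4 80 5c 5c ∥ 64 f4.
Outer hash (tag): even-index sum = 388 mod 256 = 132; odd-index sum = 464 mod 256 = 208 → 84 d0.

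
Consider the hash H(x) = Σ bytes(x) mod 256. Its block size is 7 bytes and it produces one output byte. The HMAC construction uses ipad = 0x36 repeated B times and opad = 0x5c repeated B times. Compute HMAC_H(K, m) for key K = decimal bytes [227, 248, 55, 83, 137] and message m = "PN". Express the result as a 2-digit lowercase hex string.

3c

Key decimal bytes [227, 248, 55, 83, 137] = e3 f8 37 53 89 is 5 bytes ≤ B = 7; zero-pad to 7 bytes: K' = e3 f8 37 53 89 00 00.
K' ⊕ ipad = d5 ce 01 65 bf 36 36.  K' ⊕ opad = bf a4 6b 0f d5 5c 5c.
Inner input = (K'⊕ipad) ∥ m = d5 ce 01 65 bf 36 36 ∥ 50 4e.
Inner hash: sum = 213+206+1+101+191+54+54+80+78 = 978; mod 256 = 210 → d2.
Outer input = (K'⊕opad) ∥ inner = bf a4 6b 0f d5 5c 5c ∥ d2.
Outer hash (tag): sum = 191+164+107+15+213+92+92+210 = 1084; mod 256 = 60 → 3c.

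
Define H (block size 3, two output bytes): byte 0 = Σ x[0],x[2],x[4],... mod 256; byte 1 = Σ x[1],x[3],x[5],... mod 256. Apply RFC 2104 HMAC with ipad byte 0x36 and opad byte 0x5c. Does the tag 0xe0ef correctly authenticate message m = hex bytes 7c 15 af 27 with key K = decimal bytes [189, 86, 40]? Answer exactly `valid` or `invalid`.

valid

Key decimal bytes [189, 86, 40] = bd 56 28 is exactly B = 3 bytes: K' = bd 56 28.
K' ⊕ ipad = 8b 60 1e; K' ⊕ opad = e1 0a 74.
Inner hash: even-index sum = 229 mod 256 = 229; odd-index sum = 395 mod 256 = 139 → e5 8b.
Outer hash (recomputed tag): even-index sum = 480 mod 256 = 224; odd-index sum = 239 mod 256 = 239 → e0 ef.
Recomputed tag = e0ef; claimed = e0ef → match.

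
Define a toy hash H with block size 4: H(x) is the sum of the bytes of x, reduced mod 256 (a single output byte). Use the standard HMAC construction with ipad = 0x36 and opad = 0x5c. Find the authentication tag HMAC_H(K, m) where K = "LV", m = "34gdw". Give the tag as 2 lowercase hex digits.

Key "LV" = 4c 56 is 2 bytes ≤ B = 4; zero-pad to 4 bytes: K' = 4c 56 00 00.
K' ⊕ ipad = 7a 60 36 36.  K' ⊕ opad = 10 0a 5c 5c.
Inner input = (K'⊕ipad) ∥ m = 7a 60 36 36 ∥ 33 34 67 64 77.
Inner hash: sum = 122+96+54+54+51+52+103+100+119 = 751; mod 256 = 239 → ef.
Outer input = (K'⊕opad) ∥ inner = 10 0a 5c 5c ∥ ef.
Outer hash (tag): sum = 16+10+92+92+239 = 449; mod 256 = 193 → c1.

c1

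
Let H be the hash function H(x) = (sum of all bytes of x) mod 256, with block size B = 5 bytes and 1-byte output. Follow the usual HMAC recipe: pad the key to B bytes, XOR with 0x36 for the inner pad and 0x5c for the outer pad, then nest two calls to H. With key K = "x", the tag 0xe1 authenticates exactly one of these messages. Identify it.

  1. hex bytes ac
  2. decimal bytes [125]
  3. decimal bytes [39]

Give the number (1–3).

3

Key "x" = 78 is 1 byte ≤ B = 5; zero-pad to 5 bytes: K' = 78 00 00 00 00.
K' ⊕ ipad = 4e 36 36 36 36; K' ⊕ opad = 24 5c 5c 5c 5c.
m1: inner = H(4e 36 36 36 36 ac) = d2; tag = H(24 5c 5c 5c 5c d2) = 66
m2: inner = H(4e 36 36 36 36 7d) = a3; tag = H(24 5c 5c 5c 5c a3) = 37
m3: inner = H(4e 36 36 36 36 27) = 4d; tag = H(24 5c 5c 5c 5c 4d) = e1 ← matches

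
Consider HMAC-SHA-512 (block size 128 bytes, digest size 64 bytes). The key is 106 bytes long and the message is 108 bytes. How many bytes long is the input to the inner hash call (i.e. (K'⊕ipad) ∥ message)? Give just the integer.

Key is 106 ≤ 128 bytes, zero-padded: |K'| = 128.
Inner input = (K'⊕ipad) ∥ m → 128 + 108 = 236 bytes.

236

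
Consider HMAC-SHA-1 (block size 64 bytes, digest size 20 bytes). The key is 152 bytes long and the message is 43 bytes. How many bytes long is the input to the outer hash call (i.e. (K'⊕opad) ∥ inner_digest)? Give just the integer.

84

Key is 152 > 64 bytes, so it is hashed to 20 bytes then zero-padded to 64: |K'| = 64.
Outer input = (K'⊕opad) ∥ H(inner) → 64 + 20 = 84 bytes.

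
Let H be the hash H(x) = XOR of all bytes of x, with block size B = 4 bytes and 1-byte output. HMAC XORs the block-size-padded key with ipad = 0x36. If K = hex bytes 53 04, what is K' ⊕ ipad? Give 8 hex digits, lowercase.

Key hex bytes 53 04 is 2 bytes ≤ B = 4; zero-pad to 4 bytes: K' = 53 04 00 00.
XOR each byte with 0x36: 53⊕36=65, 04⊕36=32, 00⊕36=36, 00⊕36=36.

65323636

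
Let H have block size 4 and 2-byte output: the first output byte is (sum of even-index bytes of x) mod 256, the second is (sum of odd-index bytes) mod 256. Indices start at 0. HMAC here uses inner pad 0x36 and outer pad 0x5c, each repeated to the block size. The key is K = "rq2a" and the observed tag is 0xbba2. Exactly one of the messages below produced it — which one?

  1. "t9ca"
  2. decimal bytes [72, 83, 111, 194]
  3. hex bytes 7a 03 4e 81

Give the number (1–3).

1

Key "rq2a" = 72 71 32 61 is exactly B = 4 bytes: K' = 72 71 32 61.
K' ⊕ ipad = 44 47 04 57; K' ⊕ opad = 2e 2d 6e 3d.
m1: inner = H(44 47 04 57 74 39 63 61) = 1f 38; tag = H(2e 2d 6e 3d 1f 38) = bba2 ← matches
m2: inner = H(44 47 04 57 48 53 6f c2) = ff b3; tag = H(2e 2d 6e 3d ff b3) = 9b1d
m3: inner = H(44 47 04 57 7a 03 4e 81) = 10 22; tag = H(2e 2d 6e 3d 10 22) = ac8c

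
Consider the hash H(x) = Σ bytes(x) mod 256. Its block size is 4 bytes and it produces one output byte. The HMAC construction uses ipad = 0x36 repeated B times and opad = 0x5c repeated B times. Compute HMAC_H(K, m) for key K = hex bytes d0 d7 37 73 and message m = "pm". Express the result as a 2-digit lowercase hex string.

9b

Key hex bytes d0 d7 37 73 is exactly B = 4 bytes: K' = d0 d7 37 73.
K' ⊕ ipad = e6 e1 01 45.  K' ⊕ opad = 8c 8b 6b 2f.
Inner input = (K'⊕ipad) ∥ m = e6 e1 01 45 ∥ 70 6d.
Inner hash: sum = 230+225+1+69+112+109 = 746; mod 256 = 234 → ea.
Outer input = (K'⊕opad) ∥ inner = 8c 8b 6b 2f ∥ ea.
Outer hash (tag): sum = 140+139+107+47+234 = 667; mod 256 = 155 → 9b.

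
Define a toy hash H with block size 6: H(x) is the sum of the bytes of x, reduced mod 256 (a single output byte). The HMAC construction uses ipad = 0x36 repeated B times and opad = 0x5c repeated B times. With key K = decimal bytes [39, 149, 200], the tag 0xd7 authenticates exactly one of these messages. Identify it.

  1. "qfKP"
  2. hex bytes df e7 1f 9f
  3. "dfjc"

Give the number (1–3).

3

Key decimal bytes [39, 149, 200] = 27 95 c8 is 3 bytes ≤ B = 6; zero-pad to 6 bytes: K' = 27 95 c8 00 00 00.
K' ⊕ ipad = 11 a3 fe 36 36 36; K' ⊕ opad = 7b c9 94 5c 5c 5c.
m1: inner = H(11 a3 fe 36 36 36 71 66 4b 50) = c6; tag = H(7b c9 94 5c 5c 5c c6) = b2
m2: inner = H(11 a3 fe 36 36 36 df e7 1f 9f) = d8; tag = H(7b c9 94 5c 5c 5c d8) = c4
m3: inner = H(11 a3 fe 36 36 36 64 66 6a 63) = eb; tag = H(7b c9 94 5c 5c 5c eb) = d7 ← matches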